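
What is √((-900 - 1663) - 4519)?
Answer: I*√7082 ≈ 84.155*I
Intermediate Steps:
√((-900 - 1663) - 4519) = √(-2563 - 4519) = √(-7082) = I*√7082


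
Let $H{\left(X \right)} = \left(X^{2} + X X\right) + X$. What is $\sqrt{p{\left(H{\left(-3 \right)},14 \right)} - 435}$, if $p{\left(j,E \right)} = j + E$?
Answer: $i \sqrt{406} \approx 20.149 i$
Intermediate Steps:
$H{\left(X \right)} = X + 2 X^{2}$ ($H{\left(X \right)} = \left(X^{2} + X^{2}\right) + X = 2 X^{2} + X = X + 2 X^{2}$)
$p{\left(j,E \right)} = E + j$
$\sqrt{p{\left(H{\left(-3 \right)},14 \right)} - 435} = \sqrt{\left(14 - 3 \left(1 + 2 \left(-3\right)\right)\right) - 435} = \sqrt{\left(14 - 3 \left(1 - 6\right)\right) - 435} = \sqrt{\left(14 - -15\right) - 435} = \sqrt{\left(14 + 15\right) - 435} = \sqrt{29 - 435} = \sqrt{-406} = i \sqrt{406}$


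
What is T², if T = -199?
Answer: 39601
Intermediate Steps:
T² = (-199)² = 39601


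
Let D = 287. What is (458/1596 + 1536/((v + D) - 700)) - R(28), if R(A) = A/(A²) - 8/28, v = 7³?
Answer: -170819/7980 ≈ -21.406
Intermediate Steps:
v = 343
R(A) = -2/7 + 1/A (R(A) = A/A² - 8*1/28 = 1/A - 2/7 = -2/7 + 1/A)
(458/1596 + 1536/((v + D) - 700)) - R(28) = (458/1596 + 1536/((343 + 287) - 700)) - (-2/7 + 1/28) = (458*(1/1596) + 1536/(630 - 700)) - (-2/7 + 1/28) = (229/798 + 1536/(-70)) - 1*(-¼) = (229/798 + 1536*(-1/70)) + ¼ = (229/798 - 768/35) + ¼ = -86407/3990 + ¼ = -170819/7980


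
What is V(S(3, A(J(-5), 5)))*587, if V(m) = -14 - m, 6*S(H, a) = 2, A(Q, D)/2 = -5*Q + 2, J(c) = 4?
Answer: -25241/3 ≈ -8413.7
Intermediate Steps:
A(Q, D) = 4 - 10*Q (A(Q, D) = 2*(-5*Q + 2) = 2*(2 - 5*Q) = 4 - 10*Q)
S(H, a) = 1/3 (S(H, a) = (1/6)*2 = 1/3)
V(S(3, A(J(-5), 5)))*587 = (-14 - 1*1/3)*587 = (-14 - 1/3)*587 = -43/3*587 = -25241/3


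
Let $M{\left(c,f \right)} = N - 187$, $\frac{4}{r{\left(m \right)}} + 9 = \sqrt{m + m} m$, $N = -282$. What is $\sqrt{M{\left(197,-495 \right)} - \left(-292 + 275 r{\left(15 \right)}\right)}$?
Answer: $\frac{\sqrt{1479 - 7965 \sqrt{30}}}{3 \sqrt{-3 + 5 \sqrt{30}}} \approx 13.858 i$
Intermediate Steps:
$r{\left(m \right)} = \frac{4}{-9 + \sqrt{2} m^{\frac{3}{2}}}$ ($r{\left(m \right)} = \frac{4}{-9 + \sqrt{m + m} m} = \frac{4}{-9 + \sqrt{2 m} m} = \frac{4}{-9 + \sqrt{2} \sqrt{m} m} = \frac{4}{-9 + \sqrt{2} m^{\frac{3}{2}}}$)
$M{\left(c,f \right)} = -469$ ($M{\left(c,f \right)} = -282 - 187 = -469$)
$\sqrt{M{\left(197,-495 \right)} - \left(-292 + 275 r{\left(15 \right)}\right)} = \sqrt{-469 + \left(292 - 275 \frac{4}{-9 + \sqrt{2} \cdot 15^{\frac{3}{2}}}\right)} = \sqrt{-469 + \left(292 - 275 \frac{4}{-9 + \sqrt{2} \cdot 15 \sqrt{15}}\right)} = \sqrt{-469 + \left(292 - 275 \frac{4}{-9 + 15 \sqrt{30}}\right)} = \sqrt{-469 + \left(292 - \frac{1100}{-9 + 15 \sqrt{30}}\right)} = \sqrt{-177 - \frac{1100}{-9 + 15 \sqrt{30}}}$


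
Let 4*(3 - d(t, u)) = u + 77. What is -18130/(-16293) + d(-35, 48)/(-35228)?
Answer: 2556575669/2295879216 ≈ 1.1136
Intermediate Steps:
d(t, u) = -65/4 - u/4 (d(t, u) = 3 - (u + 77)/4 = 3 - (77 + u)/4 = 3 + (-77/4 - u/4) = -65/4 - u/4)
-18130/(-16293) + d(-35, 48)/(-35228) = -18130/(-16293) + (-65/4 - ¼*48)/(-35228) = -18130*(-1/16293) + (-65/4 - 12)*(-1/35228) = 18130/16293 - 113/4*(-1/35228) = 18130/16293 + 113/140912 = 2556575669/2295879216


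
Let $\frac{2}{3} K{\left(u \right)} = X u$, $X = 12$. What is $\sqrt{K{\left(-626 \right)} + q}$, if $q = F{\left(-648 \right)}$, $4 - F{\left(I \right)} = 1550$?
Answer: $i \sqrt{12814} \approx 113.2 i$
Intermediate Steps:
$F{\left(I \right)} = -1546$ ($F{\left(I \right)} = 4 - 1550 = -1546$)
$q = -1546$
$K{\left(u \right)} = 18 u$ ($K{\left(u \right)} = \frac{3 \cdot 12 u}{2} = 18 u$)
$\sqrt{K{\left(-626 \right)} + q} = \sqrt{18 \left(-626\right) - 1546} = \sqrt{-11268 - 1546} = \sqrt{-12814} = i \sqrt{12814}$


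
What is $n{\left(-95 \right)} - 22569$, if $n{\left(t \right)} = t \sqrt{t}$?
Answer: $-22569 - 95 i \sqrt{95} \approx -22569.0 - 925.95 i$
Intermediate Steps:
$n{\left(t \right)} = t^{\frac{3}{2}}$
$n{\left(-95 \right)} - 22569 = \left(-95\right)^{\frac{3}{2}} - 22569 = - 95 i \sqrt{95} - 22569 = -22569 - 95 i \sqrt{95}$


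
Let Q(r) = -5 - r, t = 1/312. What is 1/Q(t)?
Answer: -312/1561 ≈ -0.19987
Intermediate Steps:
t = 1/312 ≈ 0.0032051
1/Q(t) = 1/(-5 - 1*1/312) = 1/(-5 - 1/312) = 1/(-1561/312) = -312/1561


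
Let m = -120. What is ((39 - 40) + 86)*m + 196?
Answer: -10004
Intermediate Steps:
((39 - 40) + 86)*m + 196 = ((39 - 40) + 86)*(-120) + 196 = (-1 + 86)*(-120) + 196 = 85*(-120) + 196 = -10200 + 196 = -10004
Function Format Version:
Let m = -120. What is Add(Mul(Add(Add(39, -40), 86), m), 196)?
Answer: -10004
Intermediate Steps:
Add(Mul(Add(Add(39, -40), 86), m), 196) = Add(Mul(Add(Add(39, -40), 86), -120), 196) = Add(Mul(Add(-1, 86), -120), 196) = Add(Mul(85, -120), 196) = Add(-10200, 196) = -10004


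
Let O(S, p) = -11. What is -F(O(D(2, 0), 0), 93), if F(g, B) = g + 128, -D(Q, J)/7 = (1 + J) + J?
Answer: -117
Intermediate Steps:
D(Q, J) = -7 - 14*J (D(Q, J) = -7*((1 + J) + J) = -7*(1 + 2*J) = -7 - 14*J)
F(g, B) = 128 + g
-F(O(D(2, 0), 0), 93) = -(128 - 11) = -1*117 = -117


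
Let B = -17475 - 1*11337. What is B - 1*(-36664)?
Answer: 7852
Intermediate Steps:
B = -28812 (B = -17475 - 11337 = -28812)
B - 1*(-36664) = -28812 - 1*(-36664) = -28812 + 36664 = 7852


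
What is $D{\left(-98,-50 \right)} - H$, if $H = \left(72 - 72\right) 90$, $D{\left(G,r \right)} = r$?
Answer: $-50$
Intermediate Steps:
$H = 0$ ($H = 0 \cdot 90 = 0$)
$D{\left(-98,-50 \right)} - H = -50 - 0 = -50 + 0 = -50$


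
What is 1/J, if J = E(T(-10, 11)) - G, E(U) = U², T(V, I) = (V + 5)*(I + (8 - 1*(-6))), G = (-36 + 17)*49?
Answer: 1/16556 ≈ 6.0401e-5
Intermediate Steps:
G = -931 (G = -19*49 = -931)
T(V, I) = (5 + V)*(14 + I) (T(V, I) = (5 + V)*(I + (8 + 6)) = (5 + V)*(I + 14) = (5 + V)*(14 + I))
J = 16556 (J = (70 + 5*11 + 14*(-10) + 11*(-10))² - 1*(-931) = (70 + 55 - 140 - 110)² + 931 = (-125)² + 931 = 15625 + 931 = 16556)
1/J = 1/16556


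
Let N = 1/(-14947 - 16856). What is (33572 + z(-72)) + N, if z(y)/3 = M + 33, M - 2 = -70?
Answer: 1064351000/31803 ≈ 33467.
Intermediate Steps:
M = -68 (M = 2 - 70 = -68)
z(y) = -105 (z(y) = 3*(-68 + 33) = 3*(-35) = -105)
N = -1/31803 (N = 1/(-31803) = -1/31803 ≈ -3.1444e-5)
(33572 + z(-72)) + N = (33572 - 105) - 1/31803 = 33467 - 1/31803 = 1064351000/31803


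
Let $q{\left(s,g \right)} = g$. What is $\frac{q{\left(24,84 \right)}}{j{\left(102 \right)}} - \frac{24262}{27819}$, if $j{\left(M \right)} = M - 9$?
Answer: $\frac{26810}{862389} \approx 0.031088$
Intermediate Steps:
$j{\left(M \right)} = -9 + M$
$\frac{q{\left(24,84 \right)}}{j{\left(102 \right)}} - \frac{24262}{27819} = \frac{84}{-9 + 102} - \frac{24262}{27819} = \frac{84}{93} - \frac{24262}{27819} = 84 \cdot \frac{1}{93} - \frac{24262}{27819} = \frac{28}{31} - \frac{24262}{27819} = \frac{26810}{862389}$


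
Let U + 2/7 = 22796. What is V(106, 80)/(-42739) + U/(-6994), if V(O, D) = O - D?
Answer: -3410567569/1046207981 ≈ -3.2599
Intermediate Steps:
U = 159570/7 (U = -2/7 + 22796 = 159570/7 ≈ 22796.)
V(106, 80)/(-42739) + U/(-6994) = (106 - 1*80)/(-42739) + (159570/7)/(-6994) = (106 - 80)*(-1/42739) + (159570/7)*(-1/6994) = 26*(-1/42739) - 79785/24479 = -26/42739 - 79785/24479 = -3410567569/1046207981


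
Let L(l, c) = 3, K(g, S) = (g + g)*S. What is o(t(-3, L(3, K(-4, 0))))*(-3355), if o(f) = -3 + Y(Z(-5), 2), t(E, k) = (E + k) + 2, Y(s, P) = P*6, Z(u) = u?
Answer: -30195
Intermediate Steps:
K(g, S) = 2*S*g (K(g, S) = (2*g)*S = 2*S*g)
Y(s, P) = 6*P
t(E, k) = 2 + E + k
o(f) = 9 (o(f) = -3 + 6*2 = -3 + 12 = 9)
o(t(-3, L(3, K(-4, 0))))*(-3355) = 9*(-3355) = -30195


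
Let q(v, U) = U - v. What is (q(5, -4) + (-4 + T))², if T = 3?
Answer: 100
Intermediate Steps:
(q(5, -4) + (-4 + T))² = ((-4 - 1*5) + (-4 + 3))² = ((-4 - 5) - 1)² = (-9 - 1)² = (-10)² = 100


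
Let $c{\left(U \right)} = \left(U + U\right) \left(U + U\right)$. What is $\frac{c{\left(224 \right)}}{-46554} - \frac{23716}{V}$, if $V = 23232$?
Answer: $- \frac{661941}{124144} \approx -5.332$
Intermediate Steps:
$c{\left(U \right)} = 4 U^{2}$ ($c{\left(U \right)} = 2 U 2 U = 4 U^{2}$)
$\frac{c{\left(224 \right)}}{-46554} - \frac{23716}{V} = \frac{4 \cdot 224^{2}}{-46554} - \frac{23716}{23232} = 4 \cdot 50176 \left(- \frac{1}{46554}\right) - \frac{49}{48} = 200704 \left(- \frac{1}{46554}\right) - \frac{49}{48} = - \frac{100352}{23277} - \frac{49}{48} = - \frac{661941}{124144}$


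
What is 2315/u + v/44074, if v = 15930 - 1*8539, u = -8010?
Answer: -2141470/17651637 ≈ -0.12132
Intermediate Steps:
v = 7391 (v = 15930 - 8539 = 7391)
2315/u + v/44074 = 2315/(-8010) + 7391/44074 = 2315*(-1/8010) + 7391*(1/44074) = -463/1602 + 7391/44074 = -2141470/17651637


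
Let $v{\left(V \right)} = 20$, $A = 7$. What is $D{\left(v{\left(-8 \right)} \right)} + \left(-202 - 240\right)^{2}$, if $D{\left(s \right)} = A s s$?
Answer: $198164$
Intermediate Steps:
$D{\left(s \right)} = 7 s^{2}$ ($D{\left(s \right)} = 7 s s = 7 s^{2}$)
$D{\left(v{\left(-8 \right)} \right)} + \left(-202 - 240\right)^{2} = 7 \cdot 20^{2} + \left(-202 - 240\right)^{2} = 7 \cdot 400 + \left(-442\right)^{2} = 2800 + 195364 = 198164$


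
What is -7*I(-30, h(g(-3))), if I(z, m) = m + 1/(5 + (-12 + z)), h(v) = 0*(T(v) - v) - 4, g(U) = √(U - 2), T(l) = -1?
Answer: 1043/37 ≈ 28.189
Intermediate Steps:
g(U) = √(-2 + U)
h(v) = -4 (h(v) = 0*(-1 - v) - 4 = 0 - 4 = -4)
I(z, m) = m + 1/(-7 + z)
-7*I(-30, h(g(-3))) = -7*(1 - 7*(-4) - 4*(-30))/(-7 - 30) = -7*(1 + 28 + 120)/(-37) = -(-7)*149/37 = -7*(-149/37) = 1043/37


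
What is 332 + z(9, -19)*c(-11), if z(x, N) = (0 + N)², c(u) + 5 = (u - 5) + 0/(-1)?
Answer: -7249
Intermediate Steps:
c(u) = -10 + u (c(u) = -5 + ((u - 5) + 0/(-1)) = -5 + ((-5 + u) + 0*(-1)) = -5 + ((-5 + u) + 0) = -5 + (-5 + u) = -10 + u)
z(x, N) = N²
332 + z(9, -19)*c(-11) = 332 + (-19)²*(-10 - 11) = 332 + 361*(-21) = 332 - 7581 = -7249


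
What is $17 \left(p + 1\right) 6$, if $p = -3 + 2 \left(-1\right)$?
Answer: $-408$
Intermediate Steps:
$p = -5$ ($p = -3 - 2 = -5$)
$17 \left(p + 1\right) 6 = 17 \left(-5 + 1\right) 6 = 17 \left(-4\right) 6 = \left(-68\right) 6 = -408$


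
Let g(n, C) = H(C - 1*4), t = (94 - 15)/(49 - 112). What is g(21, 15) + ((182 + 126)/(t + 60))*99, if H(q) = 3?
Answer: 1932099/3701 ≈ 522.05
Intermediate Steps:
t = -79/63 (t = 79/(-63) = 79*(-1/63) = -79/63 ≈ -1.2540)
g(n, C) = 3
g(21, 15) + ((182 + 126)/(t + 60))*99 = 3 + ((182 + 126)/(-79/63 + 60))*99 = 3 + (308/(3701/63))*99 = 3 + (308*(63/3701))*99 = 3 + (19404/3701)*99 = 3 + 1920996/3701 = 1932099/3701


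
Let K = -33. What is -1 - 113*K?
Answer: 3728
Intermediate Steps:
-1 - 113*K = -1 - 113*(-33) = -1 + 3729 = 3728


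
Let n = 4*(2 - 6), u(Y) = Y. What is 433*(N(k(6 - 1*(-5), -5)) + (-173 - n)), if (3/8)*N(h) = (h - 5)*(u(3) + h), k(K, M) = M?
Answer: -134663/3 ≈ -44888.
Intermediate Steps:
N(h) = 8*(-5 + h)*(3 + h)/3 (N(h) = 8*((h - 5)*(3 + h))/3 = 8*((-5 + h)*(3 + h))/3 = 8*(-5 + h)*(3 + h)/3)
n = -16 (n = 4*(-4) = -16)
433*(N(k(6 - 1*(-5), -5)) + (-173 - n)) = 433*((-40 - 16/3*(-5) + (8/3)*(-5)²) + (-173 - 1*(-16))) = 433*((-40 + 80/3 + (8/3)*25) + (-173 + 16)) = 433*((-40 + 80/3 + 200/3) - 157) = 433*(160/3 - 157) = 433*(-311/3) = -134663/3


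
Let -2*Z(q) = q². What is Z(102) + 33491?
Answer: 28289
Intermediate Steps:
Z(q) = -q²/2
Z(102) + 33491 = -½*102² + 33491 = -½*10404 + 33491 = -5202 + 33491 = 28289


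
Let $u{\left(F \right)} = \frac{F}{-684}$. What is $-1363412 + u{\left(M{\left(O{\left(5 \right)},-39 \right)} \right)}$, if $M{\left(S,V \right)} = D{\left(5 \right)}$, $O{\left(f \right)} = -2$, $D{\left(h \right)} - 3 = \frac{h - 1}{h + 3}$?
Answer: $- \frac{1865147623}{1368} \approx -1.3634 \cdot 10^{6}$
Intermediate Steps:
$D{\left(h \right)} = 3 + \frac{-1 + h}{3 + h}$ ($D{\left(h \right)} = 3 + \frac{h - 1}{h + 3} = 3 + \frac{-1 + h}{3 + h}$)
$M{\left(S,V \right)} = \frac{7}{2}$ ($M{\left(S,V \right)} = \frac{4 \left(2 + 5\right)}{3 + 5} = 4 \cdot \frac{1}{8} \cdot 7 = \frac{7}{2}$)
$u{\left(F \right)} = - \frac{F}{684}$ ($u{\left(F \right)} = F \left(- \frac{1}{684}\right) = - \frac{F}{684}$)
$-1363412 + u{\left(M{\left(O{\left(5 \right)},-39 \right)} \right)} = -1363412 - \frac{7}{1368} = - \frac{1865147623}{1368}$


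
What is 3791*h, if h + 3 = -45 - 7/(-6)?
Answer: -1065271/6 ≈ -1.7755e+5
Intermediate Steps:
h = -281/6 (h = -3 + (-45 - 7/(-6)) = -3 + (-45 - 7*(-1)/6) = -3 + (-45 - 1*(-7/6)) = -3 + (-45 + 7/6) = -3 - 263/6 = -281/6 ≈ -46.833)
3791*h = 3791*(-281/6) = -1065271/6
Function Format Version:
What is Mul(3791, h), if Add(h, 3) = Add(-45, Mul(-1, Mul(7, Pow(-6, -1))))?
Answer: Rational(-1065271, 6) ≈ -1.7755e+5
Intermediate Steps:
h = Rational(-281, 6) (h = Add(-3, Add(-45, Mul(-1, Mul(7, Pow(-6, -1))))) = Add(-3, Add(-45, Mul(-1, Mul(7, Rational(-1, 6))))) = Add(-3, Add(-45, Mul(-1, Rational(-7, 6)))) = Add(-3, Add(-45, Rational(7, 6))) = Add(-3, Rational(-263, 6)) = Rational(-281, 6) ≈ -46.833)
Mul(3791, h) = Mul(3791, Rational(-281, 6)) = Rational(-1065271, 6)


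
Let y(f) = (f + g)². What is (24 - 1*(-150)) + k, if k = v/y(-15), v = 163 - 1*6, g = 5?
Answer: 17557/100 ≈ 175.57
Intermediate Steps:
y(f) = (5 + f)² (y(f) = (f + 5)² = (5 + f)²)
v = 157 (v = 163 - 6 = 157)
k = 157/100 (k = 157/((5 - 15)²) = 157/((-10)²) = 157/100 ≈ 1.5700)
(24 - 1*(-150)) + k = (24 - 1*(-150)) + 157/100 = (24 + 150) + 157/100 = 174 + 157/100 = 17557/100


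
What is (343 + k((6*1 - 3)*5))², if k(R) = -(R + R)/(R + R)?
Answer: 116964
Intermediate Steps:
k(R) = -1 (k(R) = -2*R/(2*R) = -2*R*1/(2*R) = -1*1 = -1)
(343 + k((6*1 - 3)*5))² = (343 - 1)² = 342² = 116964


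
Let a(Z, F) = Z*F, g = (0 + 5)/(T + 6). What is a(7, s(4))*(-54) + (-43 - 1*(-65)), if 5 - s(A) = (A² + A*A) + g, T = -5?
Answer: 12118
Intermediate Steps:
g = 5 (g = (0 + 5)/(-5 + 6) = 5/1 = 5*1 = 5)
s(A) = -2*A² (s(A) = 5 - ((A² + A*A) + 5) = 5 - ((A² + A²) + 5) = 5 - (2*A² + 5) = 5 - (5 + 2*A²) = 5 + (-5 - 2*A²) = -2*A²)
a(Z, F) = F*Z
a(7, s(4))*(-54) + (-43 - 1*(-65)) = (-2*4²*7)*(-54) + (-43 - 1*(-65)) = (-2*16*7)*(-54) + (-43 + 65) = -32*7*(-54) + 22 = -224*(-54) + 22 = 12096 + 22 = 12118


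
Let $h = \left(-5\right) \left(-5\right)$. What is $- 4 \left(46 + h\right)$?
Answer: $-284$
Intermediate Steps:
$h = 25$
$- 4 \left(46 + h\right) = - 4 \left(46 + 25\right) = \left(-4\right) 71 = -284$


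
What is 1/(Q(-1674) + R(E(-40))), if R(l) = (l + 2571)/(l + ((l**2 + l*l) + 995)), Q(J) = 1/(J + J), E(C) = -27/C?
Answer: 2669256612/6887177051 ≈ 0.38757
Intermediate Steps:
Q(J) = 1/(2*J)
R(l) = (2571 + l)/(995 + l + 2*l**2) (R(l) = (2571 + l)/(l + ((l**2 + l**2) + 995)) = (2571 + l)/(l + (2*l**2 + 995)) = (2571 + l)/(l + (995 + 2*l**2)) = (2571 + l)/(995 + l + 2*l**2))
1/(Q(-1674) + R(E(-40))) = 1/((1/2)/(-1674) + (2571 - 27/(-40))/(995 - 27/(-40) + 2*(-27/(-40))**2)) = 1/((1/2)*(-1/1674) + (2571 - 27*(-1/40))/(995 - 27*(-1/40) + 2*(-27*(-1/40))**2)) = 1/(-1/3348 + (2571 + 27/40)/(995 + 27/40 + 2*(27/40)**2)) = 1/(-1/3348 + (102867/40)/(995 + 27/40 + 2*(729/1600))) = 1/(-1/3348 + (102867/40)/(995 + 27/40 + 729/800)) = 1/(-1/3348 + (102867/40)/(797269/800)) = 1/(-1/3348 + (800/797269)*(102867/40)) = 1/(-1/3348 + 2057340/797269) = 1/(6887177051/2669256612) = 2669256612/6887177051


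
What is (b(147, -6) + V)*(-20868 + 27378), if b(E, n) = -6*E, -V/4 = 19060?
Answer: -502064220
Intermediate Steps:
V = -76240 (V = -4*19060 = -76240)
(b(147, -6) + V)*(-20868 + 27378) = (-6*147 - 76240)*(-20868 + 27378) = (-882 - 76240)*6510 = -77122*6510 = -502064220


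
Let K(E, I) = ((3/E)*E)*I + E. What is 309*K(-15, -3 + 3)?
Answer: -4635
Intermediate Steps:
K(E, I) = E + 3*I (K(E, I) = 3*I + E = E + 3*I)
309*K(-15, -3 + 3) = 309*(-15 + 3*(-3 + 3)) = 309*(-15 + 3*0) = 309*(-15 + 0) = 309*(-15) = -4635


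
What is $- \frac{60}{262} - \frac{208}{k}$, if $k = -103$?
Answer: $\frac{24158}{13493} \approx 1.7904$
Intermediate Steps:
$- \frac{60}{262} - \frac{208}{k} = - \frac{60}{262} - \frac{208}{-103} = \left(-60\right) \frac{1}{262} - - \frac{208}{103} = - \frac{30}{131} + \frac{208}{103} = \frac{24158}{13493}$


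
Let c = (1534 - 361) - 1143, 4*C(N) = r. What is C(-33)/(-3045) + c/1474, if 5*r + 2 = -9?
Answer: 921607/44883300 ≈ 0.020533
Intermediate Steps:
r = -11/5 (r = -⅖ + (⅕)*(-9) = -⅖ - 9/5 = -11/5 ≈ -2.2000)
C(N) = -11/20 (C(N) = (¼)*(-11/5) = -11/20)
c = 30 (c = 1173 - 1143 = 30)
C(-33)/(-3045) + c/1474 = -11/20/(-3045) + 30/1474 = -11/20*(-1/3045) + 30*(1/1474) = 11/60900 + 15/737 = 921607/44883300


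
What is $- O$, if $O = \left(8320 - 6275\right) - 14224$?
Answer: $12179$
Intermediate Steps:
$O = -12179$ ($O = 2045 - 14224 = -12179$)
$- O = \left(-1\right) \left(-12179\right) = 12179$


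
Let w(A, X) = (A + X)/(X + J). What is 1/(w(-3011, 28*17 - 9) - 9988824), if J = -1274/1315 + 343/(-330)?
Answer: -40356637/403115565018648 ≈ -1.0011e-7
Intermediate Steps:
J = -174293/86790 (J = -1274*1/1315 + 343*(-1/330) = -1274/1315 - 343/330 = -174293/86790 ≈ -2.0082)
w(A, X) = (A + X)/(-174293/86790 + X) (w(A, X) = (A + X)/(X - 174293/86790) = (A + X)/(-174293/86790 + X))
1/(w(-3011, 28*17 - 9) - 9988824) = 1/(86790*(-3011 + (28*17 - 9))/(-174293 + 86790*(28*17 - 9)) - 9988824) = 1/(86790*(-3011 + (476 - 9))/(-174293 + 86790*(476 - 9)) - 9988824) = 1/(86790*(-3011 + 467)/(-174293 + 86790*467) - 9988824) = 1/(86790*(-2544)/(-174293 + 40530930) - 9988824) = 1/(86790*(-2544)/40356637 - 9988824) = 1/(86790*(1/40356637)*(-2544) - 9988824) = 1/(-220793760/40356637 - 9988824) = 1/(-403115565018648/40356637) = -40356637/403115565018648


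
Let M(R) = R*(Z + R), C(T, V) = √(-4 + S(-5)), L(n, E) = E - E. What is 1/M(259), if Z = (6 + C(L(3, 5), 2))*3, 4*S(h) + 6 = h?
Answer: 1108/79554181 - 18*I*√3/79554181 ≈ 1.3928e-5 - 3.919e-7*I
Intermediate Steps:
L(n, E) = 0
S(h) = -3/2 + h/4
C(T, V) = 3*I*√3/2 (C(T, V) = √(-4 + (-3/2 + (¼)*(-5))) = √(-4 + (-3/2 - 5/4)) = √(-4 - 11/4) = √(-27/4) = 3*I*√3/2)
Z = 18 + 9*I*√3/2 (Z = (6 + 3*I*√3/2)*3 = 18 + 9*I*√3/2 ≈ 18.0 + 7.7942*I)
M(R) = R*(18 + R + 9*I*√3/2) (M(R) = R*((18 + 9*I*√3/2) + R) = R*(18 + R + 9*I*√3/2))
1/M(259) = 1/((½)*259*(36 + 2*259 + 9*I*√3)) = 1/((½)*259*(36 + 518 + 9*I*√3)) = 1/((½)*259*(554 + 9*I*√3)) = 1/(71743 + 2331*I*√3/2)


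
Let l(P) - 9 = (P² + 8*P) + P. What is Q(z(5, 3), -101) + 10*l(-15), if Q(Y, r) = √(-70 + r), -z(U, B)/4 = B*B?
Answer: 990 + 3*I*√19 ≈ 990.0 + 13.077*I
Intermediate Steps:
l(P) = 9 + P² + 9*P (l(P) = 9 + ((P² + 8*P) + P) = 9 + (P² + 9*P) = 9 + P² + 9*P)
z(U, B) = -4*B² (z(U, B) = -4*B*B = -4*B²)
Q(z(5, 3), -101) + 10*l(-15) = √(-70 - 101) + 10*(9 + (-15)² + 9*(-15)) = √(-171) + 10*(9 + 225 - 135) = 3*I*√19 + 10*99 = 3*I*√19 + 990 = 990 + 3*I*√19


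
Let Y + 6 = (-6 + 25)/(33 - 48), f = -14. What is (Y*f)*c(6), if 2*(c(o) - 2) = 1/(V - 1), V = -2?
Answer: 8393/45 ≈ 186.51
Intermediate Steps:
c(o) = 11/6 (c(o) = 2 + 1/(2*(-2 - 1)) = 2 + (½)/(-3) = 2 + (½)*(-⅓) = 2 - ⅙ = 11/6)
Y = -109/15 (Y = -6 + (-6 + 25)/(33 - 48) = -6 + 19/(-15) = -6 + 19*(-1/15) = -6 - 19/15 = -109/15 ≈ -7.2667)
(Y*f)*c(6) = -109/15*(-14)*(11/6) = (1526/15)*(11/6) = 8393/45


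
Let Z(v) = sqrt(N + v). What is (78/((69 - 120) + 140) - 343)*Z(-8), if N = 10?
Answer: -30449*sqrt(2)/89 ≈ -483.84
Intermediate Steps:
Z(v) = sqrt(10 + v)
(78/((69 - 120) + 140) - 343)*Z(-8) = (78/((69 - 120) + 140) - 343)*sqrt(10 - 8) = (78/(-51 + 140) - 343)*sqrt(2) = (78/89 - 343)*sqrt(2) = -30449*sqrt(2)/89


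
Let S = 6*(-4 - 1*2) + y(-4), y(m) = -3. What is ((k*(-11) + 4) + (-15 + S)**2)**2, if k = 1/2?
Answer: 33977241/4 ≈ 8.4943e+6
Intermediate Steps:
k = 1/2 ≈ 0.50000
S = -39 (S = 6*(-4 - 1*2) - 3 = 6*(-4 - 2) - 3 = 6*(-6) - 3 = -36 - 3 = -39)
((k*(-11) + 4) + (-15 + S)**2)**2 = (((1/2)*(-11) + 4) + (-15 - 39)**2)**2 = ((-11/2 + 4) + (-54)**2)**2 = (-3/2 + 2916)**2 = (5829/2)**2 = 33977241/4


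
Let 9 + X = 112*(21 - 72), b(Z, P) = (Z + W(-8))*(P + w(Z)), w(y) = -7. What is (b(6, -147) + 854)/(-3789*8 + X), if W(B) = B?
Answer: -1162/36033 ≈ -0.032248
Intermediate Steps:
b(Z, P) = (-8 + Z)*(-7 + P) (b(Z, P) = (Z - 8)*(P - 7) = (-8 + Z)*(-7 + P))
X = -5721 (X = -9 + 112*(21 - 72) = -9 + 112*(-51) = -9 - 5712 = -5721)
(b(6, -147) + 854)/(-3789*8 + X) = ((56 - 8*(-147) - 7*6 - 147*6) + 854)/(-3789*8 - 5721) = ((56 + 1176 - 42 - 882) + 854)/(-30312 - 5721) = (308 + 854)/(-36033) = 1162*(-1/36033) = -1162/36033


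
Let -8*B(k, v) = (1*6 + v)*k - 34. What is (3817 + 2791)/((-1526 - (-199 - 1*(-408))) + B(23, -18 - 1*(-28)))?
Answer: -26432/7107 ≈ -3.7192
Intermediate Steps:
B(k, v) = 17/4 - k*(6 + v)/8 (B(k, v) = -((1*6 + v)*k - 34)/8 = -((6 + v)*k - 34)/8 = -(k*(6 + v) - 34)/8 = -(-34 + k*(6 + v))/8 = 17/4 - k*(6 + v)/8)
(3817 + 2791)/((-1526 - (-199 - 1*(-408))) + B(23, -18 - 1*(-28))) = (3817 + 2791)/((-1526 - (-199 - 1*(-408))) + (17/4 - ¾*23 - ⅛*23*(-18 - 1*(-28)))) = 6608/((-1526 - (-199 + 408)) + (17/4 - 69/4 - ⅛*23*(-18 + 28))) = 6608/((-1526 - 1*209) + (17/4 - 69/4 - ⅛*23*10)) = 6608/((-1526 - 209) + (17/4 - 69/4 - 115/4)) = 6608/(-1735 - 167/4) = 6608/(-7107/4) = 6608*(-4/7107) = -26432/7107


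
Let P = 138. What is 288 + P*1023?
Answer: 141462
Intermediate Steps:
288 + P*1023 = 288 + 138*1023 = 288 + 141174 = 141462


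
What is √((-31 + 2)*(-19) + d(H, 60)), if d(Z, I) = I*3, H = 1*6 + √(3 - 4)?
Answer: √731 ≈ 27.037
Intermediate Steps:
H = 6 + I (H = 6 + √(-1) = 6 + I ≈ 6.0 + 1.0*I)
d(Z, I) = 3*I
√((-31 + 2)*(-19) + d(H, 60)) = √((-31 + 2)*(-19) + 3*60) = √(-29*(-19) + 180) = √(551 + 180) = √731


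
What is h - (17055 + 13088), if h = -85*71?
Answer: -36178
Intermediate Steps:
h = -6035
h - (17055 + 13088) = -6035 - (17055 + 13088) = -6035 - 1*30143 = -6035 - 30143 = -36178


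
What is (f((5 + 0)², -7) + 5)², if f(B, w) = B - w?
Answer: 1369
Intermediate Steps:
(f((5 + 0)², -7) + 5)² = (((5 + 0)² - 1*(-7)) + 5)² = ((5² + 7) + 5)² = ((25 + 7) + 5)² = (32 + 5)² = 37² = 1369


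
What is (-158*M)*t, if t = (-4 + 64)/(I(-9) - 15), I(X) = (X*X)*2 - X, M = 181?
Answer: -142990/13 ≈ -10999.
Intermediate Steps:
I(X) = -X + 2*X**2 (I(X) = X**2*2 - X = 2*X**2 - X = -X + 2*X**2)
t = 5/13 (t = (-4 + 64)/(-9*(-1 + 2*(-9)) - 15) = 60/(-9*(-1 - 18) - 15) = 60/(-9*(-19) - 15) = 60/(171 - 15) = 60/156 = 60*(1/156) = 5/13 ≈ 0.38462)
(-158*M)*t = -158*181*(5/13) = -28598*5/13 = -142990/13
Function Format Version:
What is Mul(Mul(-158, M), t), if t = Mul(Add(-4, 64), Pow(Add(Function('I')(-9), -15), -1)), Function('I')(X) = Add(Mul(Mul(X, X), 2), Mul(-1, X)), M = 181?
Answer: Rational(-142990, 13) ≈ -10999.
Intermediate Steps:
Function('I')(X) = Add(Mul(-1, X), Mul(2, Pow(X, 2))) (Function('I')(X) = Add(Mul(Pow(X, 2), 2), Mul(-1, X)) = Add(Mul(2, Pow(X, 2)), Mul(-1, X)) = Add(Mul(-1, X), Mul(2, Pow(X, 2))))
t = Rational(5, 13) (t = Mul(Add(-4, 64), Pow(Add(Mul(-9, Add(-1, Mul(2, -9))), -15), -1)) = Mul(60, Pow(Add(Mul(-9, Add(-1, -18)), -15), -1)) = Mul(60, Pow(Add(Mul(-9, -19), -15), -1)) = Mul(60, Pow(Add(171, -15), -1)) = Mul(60, Pow(156, -1)) = Mul(60, Rational(1, 156)) = Rational(5, 13) ≈ 0.38462)
Mul(Mul(-158, M), t) = Mul(Mul(-158, 181), Rational(5, 13)) = Mul(-28598, Rational(5, 13)) = Rational(-142990, 13)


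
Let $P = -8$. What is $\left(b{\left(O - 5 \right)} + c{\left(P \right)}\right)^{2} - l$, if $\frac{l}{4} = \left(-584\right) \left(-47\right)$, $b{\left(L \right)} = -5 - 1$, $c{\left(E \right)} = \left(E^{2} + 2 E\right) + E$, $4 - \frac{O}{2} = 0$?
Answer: $-108636$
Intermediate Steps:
$O = 8$ ($O = 8 - 0 = 8 + 0 = 8$)
$c{\left(E \right)} = E^{2} + 3 E$
$b{\left(L \right)} = -6$
$l = 109792$ ($l = 4 \left(\left(-584\right) \left(-47\right)\right) = 4 \cdot 27448 = 109792$)
$\left(b{\left(O - 5 \right)} + c{\left(P \right)}\right)^{2} - l = \left(-6 - 8 \left(3 - 8\right)\right)^{2} - 109792 = \left(-6 - -40\right)^{2} - 109792 = \left(-6 + 40\right)^{2} - 109792 = 34^{2} - 109792 = 1156 - 109792 = -108636$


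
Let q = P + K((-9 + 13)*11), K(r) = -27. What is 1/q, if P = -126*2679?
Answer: -1/337581 ≈ -2.9623e-6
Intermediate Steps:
P = -337554
q = -337581 (q = -337554 - 27 = -337581)
1/q = 1/(-337581) = -1/337581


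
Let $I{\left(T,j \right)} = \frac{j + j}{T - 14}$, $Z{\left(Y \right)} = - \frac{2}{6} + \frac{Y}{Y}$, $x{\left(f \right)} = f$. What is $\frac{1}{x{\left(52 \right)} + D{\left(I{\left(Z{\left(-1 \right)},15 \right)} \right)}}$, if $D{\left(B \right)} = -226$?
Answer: $- \frac{1}{174} \approx -0.0057471$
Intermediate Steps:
$Z{\left(Y \right)} = \frac{2}{3}$ ($Z{\left(Y \right)} = \left(-2\right) \frac{1}{6} + 1 = - \frac{1}{3} + 1 = \frac{2}{3}$)
$I{\left(T,j \right)} = \frac{2 j}{-14 + T}$
$\frac{1}{x{\left(52 \right)} + D{\left(I{\left(Z{\left(-1 \right)},15 \right)} \right)}} = \frac{1}{52 - 226} = \frac{1}{-174} = - \frac{1}{174}$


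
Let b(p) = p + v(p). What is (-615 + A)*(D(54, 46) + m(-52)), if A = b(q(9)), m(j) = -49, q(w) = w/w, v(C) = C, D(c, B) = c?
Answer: -3065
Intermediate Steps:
q(w) = 1
b(p) = 2*p (b(p) = p + p = 2*p)
A = 2 (A = 2*1 = 2)
(-615 + A)*(D(54, 46) + m(-52)) = (-615 + 2)*(54 - 49) = -613*5 = -3065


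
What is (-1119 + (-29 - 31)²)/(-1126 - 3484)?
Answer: -2481/4610 ≈ -0.53818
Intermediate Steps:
(-1119 + (-29 - 31)²)/(-1126 - 3484) = (-1119 + (-60)²)/(-4610) = (-1119 + 3600)*(-1/4610) = 2481*(-1/4610) = -2481/4610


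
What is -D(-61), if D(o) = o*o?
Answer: -3721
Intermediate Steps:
D(o) = o**2
-D(-61) = -1*(-61)**2 = -1*3721 = -3721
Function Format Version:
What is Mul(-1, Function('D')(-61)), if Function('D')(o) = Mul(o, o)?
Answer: -3721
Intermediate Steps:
Function('D')(o) = Pow(o, 2)
Mul(-1, Function('D')(-61)) = Mul(-1, Pow(-61, 2)) = Mul(-1, 3721) = -3721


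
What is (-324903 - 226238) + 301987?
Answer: -249154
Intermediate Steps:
(-324903 - 226238) + 301987 = -551141 + 301987 = -249154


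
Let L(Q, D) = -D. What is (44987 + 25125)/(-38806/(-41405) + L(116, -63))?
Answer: 2902987360/2647321 ≈ 1096.6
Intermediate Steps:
(44987 + 25125)/(-38806/(-41405) + L(116, -63)) = (44987 + 25125)/(-38806/(-41405) - 1*(-63)) = 70112/(-38806*(-1/41405) + 63) = 70112/(38806/41405 + 63) = 70112/(2647321/41405) = 70112*(41405/2647321) = 2902987360/2647321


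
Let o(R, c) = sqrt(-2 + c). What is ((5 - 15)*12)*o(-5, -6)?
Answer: -240*I*sqrt(2) ≈ -339.41*I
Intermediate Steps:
((5 - 15)*12)*o(-5, -6) = ((5 - 15)*12)*sqrt(-2 - 6) = (-10*12)*sqrt(-8) = -240*I*sqrt(2)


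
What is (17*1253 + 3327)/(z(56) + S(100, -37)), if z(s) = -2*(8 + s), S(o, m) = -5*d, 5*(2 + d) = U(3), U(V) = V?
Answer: -24628/121 ≈ -203.54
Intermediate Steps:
d = -7/5 (d = -2 + (1/5)*3 = -2 + 3/5 = -7/5 ≈ -1.4000)
S(o, m) = 7 (S(o, m) = -5*(-7/5) = 7)
z(s) = -16 - 2*s
(17*1253 + 3327)/(z(56) + S(100, -37)) = (17*1253 + 3327)/((-16 - 2*56) + 7) = (21301 + 3327)/((-16 - 112) + 7) = 24628/(-128 + 7) = 24628/(-121) = 24628*(-1/121) = -24628/121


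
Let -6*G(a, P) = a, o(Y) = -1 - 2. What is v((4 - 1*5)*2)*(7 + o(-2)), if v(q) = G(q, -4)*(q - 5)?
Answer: -28/3 ≈ -9.3333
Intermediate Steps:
o(Y) = -3
G(a, P) = -a/6
v(q) = -q*(-5 + q)/6 (v(q) = (-q/6)*(q - 5) = (-q/6)*(-5 + q) = -q*(-5 + q)/6)
v((4 - 1*5)*2)*(7 + o(-2)) = (((4 - 1*5)*2)*(5 - (4 - 1*5)*2)/6)*(7 - 3) = (((4 - 5)*2)*(5 - (4 - 5)*2)/6)*4 = ((-1*2)*(5 - (-1)*2)/6)*4 = ((⅙)*(-2)*(5 - 1*(-2)))*4 = ((⅙)*(-2)*(5 + 2))*4 = ((⅙)*(-2)*7)*4 = -7/3*4 = -28/3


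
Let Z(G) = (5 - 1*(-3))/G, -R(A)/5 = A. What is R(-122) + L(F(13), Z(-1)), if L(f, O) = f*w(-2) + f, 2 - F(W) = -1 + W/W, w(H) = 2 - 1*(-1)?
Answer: 618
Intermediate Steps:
R(A) = -5*A
w(H) = 3 (w(H) = 2 + 1 = 3)
F(W) = 2 (F(W) = 2 - (-1 + W/W) = 2 - (-1 + 1) = 2 - 1*0 = 2 + 0 = 2)
Z(G) = 8/G (Z(G) = (5 + 3)/G = 8/G)
L(f, O) = 4*f (L(f, O) = f*3 + f = 3*f + f = 4*f)
R(-122) + L(F(13), Z(-1)) = -5*(-122) + 4*2 = 610 + 8 = 618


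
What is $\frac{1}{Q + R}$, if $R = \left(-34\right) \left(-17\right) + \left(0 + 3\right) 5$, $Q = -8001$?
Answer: $- \frac{1}{7408} \approx -0.00013499$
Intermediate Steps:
$R = 593$ ($R = 578 + 3 \cdot 5 = 578 + 15 = 593$)
$\frac{1}{Q + R} = \frac{1}{-8001 + 593} = \frac{1}{-7408} = - \frac{1}{7408}$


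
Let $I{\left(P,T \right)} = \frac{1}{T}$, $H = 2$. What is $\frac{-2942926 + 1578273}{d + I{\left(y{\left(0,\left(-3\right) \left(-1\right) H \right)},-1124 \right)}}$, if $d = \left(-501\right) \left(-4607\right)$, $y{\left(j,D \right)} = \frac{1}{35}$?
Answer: $- \frac{1533869972}{2594312267} \approx -0.59124$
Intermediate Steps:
$y{\left(j,D \right)} = \frac{1}{35}$
$d = 2308107$
$\frac{-2942926 + 1578273}{d + I{\left(y{\left(0,\left(-3\right) \left(-1\right) H \right)},-1124 \right)}} = \frac{-2942926 + 1578273}{2308107 + \frac{1}{-1124}} = - \frac{1364653}{2308107 - \frac{1}{1124}} = - \frac{1364653}{\frac{2594312267}{1124}} = \left(-1364653\right) \frac{1124}{2594312267} = - \frac{1533869972}{2594312267}$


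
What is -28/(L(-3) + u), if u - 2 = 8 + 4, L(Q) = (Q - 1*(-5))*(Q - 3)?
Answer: -14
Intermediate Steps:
L(Q) = (-3 + Q)*(5 + Q) (L(Q) = (Q + 5)*(-3 + Q) = (5 + Q)*(-3 + Q) = (-3 + Q)*(5 + Q))
u = 14 (u = 2 + (8 + 4) = 2 + 12 = 14)
-28/(L(-3) + u) = -28/((-15 + (-3)² + 2*(-3)) + 14) = -28/((-15 + 9 - 6) + 14) = -28/(-12 + 14) = -28/2 = (½)*(-28) = -14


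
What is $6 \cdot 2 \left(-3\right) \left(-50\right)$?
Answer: $1800$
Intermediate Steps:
$6 \cdot 2 \left(-3\right) \left(-50\right) = 12 \left(-3\right) \left(-50\right) = \left(-36\right) \left(-50\right) = 1800$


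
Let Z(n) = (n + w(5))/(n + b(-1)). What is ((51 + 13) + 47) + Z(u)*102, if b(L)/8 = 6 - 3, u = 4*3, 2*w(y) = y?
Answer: 1825/12 ≈ 152.08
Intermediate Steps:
w(y) = y/2
u = 12
b(L) = 24 (b(L) = 8*(6 - 3) = 8*3 = 24)
Z(n) = (5/2 + n)/(24 + n) (Z(n) = (n + (1/2)*5)/(n + 24) = (n + 5/2)/(24 + n) = (5/2 + n)/(24 + n))
((51 + 13) + 47) + Z(u)*102 = ((51 + 13) + 47) + ((5/2 + 12)/(24 + 12))*102 = (64 + 47) + ((29/2)/36)*102 = 111 + ((1/36)*(29/2))*102 = 111 + (29/72)*102 = 111 + 493/12 = 1825/12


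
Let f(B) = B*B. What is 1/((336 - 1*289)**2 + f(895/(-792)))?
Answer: 627264/1386427201 ≈ 0.00045243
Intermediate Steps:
f(B) = B**2
1/((336 - 1*289)**2 + f(895/(-792))) = 1/((336 - 1*289)**2 + (895/(-792))**2) = 1/((336 - 289)**2 + (895*(-1/792))**2) = 1/(47**2 + (-895/792)**2) = 1/(2209 + 801025/627264) = 1/(1386427201/627264) = 627264/1386427201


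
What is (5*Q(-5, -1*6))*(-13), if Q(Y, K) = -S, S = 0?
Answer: 0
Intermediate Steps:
Q(Y, K) = 0 (Q(Y, K) = -1*0 = 0)
(5*Q(-5, -1*6))*(-13) = (5*0)*(-13) = 0*(-13) = 0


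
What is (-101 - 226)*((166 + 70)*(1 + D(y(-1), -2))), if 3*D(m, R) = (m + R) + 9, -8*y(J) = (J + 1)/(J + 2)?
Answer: -257240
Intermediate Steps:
y(J) = -(1 + J)/(8*(2 + J)) (y(J) = -(J + 1)/(8*(J + 2)) = -(1 + J)/(8*(2 + J)))
D(m, R) = 3 + R/3 + m/3 (D(m, R) = ((m + R) + 9)/3 = ((R + m) + 9)/3 = (9 + R + m)/3 = 3 + R/3 + m/3)
(-101 - 226)*((166 + 70)*(1 + D(y(-1), -2))) = (-101 - 226)*((166 + 70)*(1 + (3 + (1/3)*(-2) + ((-1 - 1*(-1))/(8*(2 - 1)))/3))) = -77172*(1 + (3 - 2/3 + ((1/8)*(-1 + 1)/1)/3)) = -77172*(1 + (3 - 2/3 + ((1/8)*1*0)/3)) = -77172*(1 + (3 - 2/3 + (1/3)*0)) = -77172*(1 + (3 - 2/3 + 0)) = -77172*(1 + 7/3) = -77172*10/3 = -327*2360/3 = -257240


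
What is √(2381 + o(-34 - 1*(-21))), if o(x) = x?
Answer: 8*√37 ≈ 48.662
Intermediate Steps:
√(2381 + o(-34 - 1*(-21))) = √(2381 + (-34 - 1*(-21))) = √(2381 + (-34 + 21)) = √(2381 - 13) = √2368 = 8*√37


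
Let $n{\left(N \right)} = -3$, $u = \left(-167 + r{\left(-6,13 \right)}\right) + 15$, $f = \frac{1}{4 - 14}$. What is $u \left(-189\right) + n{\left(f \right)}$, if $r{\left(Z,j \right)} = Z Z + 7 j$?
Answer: $4722$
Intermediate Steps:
$r{\left(Z,j \right)} = Z^{2} + 7 j$
$f = - \frac{1}{10}$ ($f = \frac{1}{-10} = - \frac{1}{10} \approx -0.1$)
$u = -25$ ($u = \left(-167 + \left(\left(-6\right)^{2} + 7 \cdot 13\right)\right) + 15 = \left(-167 + \left(36 + 91\right)\right) + 15 = \left(-167 + 127\right) + 15 = -40 + 15 = -25$)
$u \left(-189\right) + n{\left(f \right)} = \left(-25\right) \left(-189\right) - 3 = 4725 - 3 = 4722$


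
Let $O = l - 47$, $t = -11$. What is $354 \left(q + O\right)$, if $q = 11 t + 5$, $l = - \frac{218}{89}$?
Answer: $- \frac{5212650}{89} \approx -58569.0$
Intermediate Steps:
$l = - \frac{218}{89}$ ($l = \left(-218\right) \frac{1}{89} = - \frac{218}{89} \approx -2.4494$)
$q = -116$ ($q = 11 \left(-11\right) + 5 = -121 + 5 = -116$)
$O = - \frac{4401}{89}$ ($O = - \frac{218}{89} - 47 = - \frac{4401}{89} \approx -49.449$)
$354 \left(q + O\right) = 354 \left(-116 - \frac{4401}{89}\right) = 354 \left(- \frac{14725}{89}\right) = - \frac{5212650}{89}$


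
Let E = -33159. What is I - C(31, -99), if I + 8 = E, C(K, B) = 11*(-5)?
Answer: -33112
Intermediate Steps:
C(K, B) = -55
I = -33167 (I = -8 - 33159 = -33167)
I - C(31, -99) = -33167 - 1*(-55) = -33167 + 55 = -33112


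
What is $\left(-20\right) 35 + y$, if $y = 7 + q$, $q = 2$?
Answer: $-691$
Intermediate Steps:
$y = 9$ ($y = 7 + 2 = 9$)
$\left(-20\right) 35 + y = \left(-20\right) 35 + 9 = -700 + 9 = -691$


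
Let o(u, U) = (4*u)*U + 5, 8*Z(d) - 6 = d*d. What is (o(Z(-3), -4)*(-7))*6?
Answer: 1050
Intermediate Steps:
Z(d) = 3/4 + d**2/8 (Z(d) = 3/4 + (d*d)/8 = 3/4 + d**2/8)
o(u, U) = 5 + 4*U*u (o(u, U) = 4*U*u + 5 = 5 + 4*U*u)
(o(Z(-3), -4)*(-7))*6 = ((5 + 4*(-4)*(3/4 + (1/8)*(-3)**2))*(-7))*6 = ((5 + 4*(-4)*(3/4 + (1/8)*9))*(-7))*6 = ((5 + 4*(-4)*(3/4 + 9/8))*(-7))*6 = ((5 + 4*(-4)*(15/8))*(-7))*6 = ((5 - 30)*(-7))*6 = -25*(-7)*6 = 175*6 = 1050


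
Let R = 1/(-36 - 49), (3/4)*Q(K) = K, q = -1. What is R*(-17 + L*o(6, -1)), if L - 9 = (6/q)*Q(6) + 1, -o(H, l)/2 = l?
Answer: 93/85 ≈ 1.0941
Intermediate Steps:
Q(K) = 4*K/3
o(H, l) = -2*l
R = -1/85 (R = 1/(-85) = -1/85 ≈ -0.011765)
L = -38 (L = 9 + ((6/(-1))*((4/3)*6) + 1) = 9 + ((6*(-1))*8 + 1) = 9 + (-6*8 + 1) = 9 + (-48 + 1) = 9 - 47 = -38)
R*(-17 + L*o(6, -1)) = -(-17 - (-76)*(-1))/85 = -(-17 - 38*2)/85 = -(-17 - 76)/85 = -1/85*(-93) = 93/85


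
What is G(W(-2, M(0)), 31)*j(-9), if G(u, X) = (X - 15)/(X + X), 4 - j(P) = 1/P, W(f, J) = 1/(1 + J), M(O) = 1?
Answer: 296/279 ≈ 1.0609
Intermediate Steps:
j(P) = 4 - 1/P
G(u, X) = (-15 + X)/(2*X) (G(u, X) = (-15 + X)/((2*X)) = (-15 + X)*(1/(2*X)) = (-15 + X)/(2*X))
G(W(-2, M(0)), 31)*j(-9) = ((1/2)*(-15 + 31)/31)*(4 - 1/(-9)) = ((1/2)*(1/31)*16)*(4 - 1*(-1/9)) = 8*(4 + 1/9)/31 = (8/31)*(37/9) = 296/279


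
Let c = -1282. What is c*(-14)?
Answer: 17948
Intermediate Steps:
c*(-14) = -1282*(-14) = 17948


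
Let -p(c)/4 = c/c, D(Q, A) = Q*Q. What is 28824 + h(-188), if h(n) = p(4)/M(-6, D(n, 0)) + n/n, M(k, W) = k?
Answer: 86477/3 ≈ 28826.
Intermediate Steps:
D(Q, A) = Q²
p(c) = -4 (p(c) = -4*c/c = -4*1 = -4)
h(n) = 5/3 (h(n) = -4/(-6) + n/n = -4*(-⅙) + 1 = ⅔ + 1 = 5/3)
28824 + h(-188) = 28824 + 5/3 = 86477/3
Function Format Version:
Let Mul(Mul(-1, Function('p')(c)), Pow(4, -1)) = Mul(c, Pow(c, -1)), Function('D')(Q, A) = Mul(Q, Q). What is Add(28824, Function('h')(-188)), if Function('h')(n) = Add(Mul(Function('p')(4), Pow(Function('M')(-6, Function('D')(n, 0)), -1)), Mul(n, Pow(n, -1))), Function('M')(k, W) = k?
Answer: Rational(86477, 3) ≈ 28826.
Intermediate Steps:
Function('D')(Q, A) = Pow(Q, 2)
Function('p')(c) = -4 (Function('p')(c) = Mul(-4, Mul(c, Pow(c, -1))) = Mul(-4, 1) = -4)
Function('h')(n) = Rational(5, 3) (Function('h')(n) = Add(Mul(-4, Pow(-6, -1)), Mul(n, Pow(n, -1))) = Add(Mul(-4, Rational(-1, 6)), 1) = Add(Rational(2, 3), 1) = Rational(5, 3))
Add(28824, Function('h')(-188)) = Add(28824, Rational(5, 3)) = Rational(86477, 3)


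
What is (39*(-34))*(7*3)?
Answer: -27846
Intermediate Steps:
(39*(-34))*(7*3) = -1326*21 = -27846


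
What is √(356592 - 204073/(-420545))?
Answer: √63066268356218585/420545 ≈ 597.15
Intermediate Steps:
√(356592 - 204073/(-420545)) = √(356592 - 204073*(-1/420545)) = √(356592 + 204073/420545) = √(149963186713/420545) = √63066268356218585/420545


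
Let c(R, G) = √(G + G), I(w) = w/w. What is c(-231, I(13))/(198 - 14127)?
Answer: -√2/13929 ≈ -0.00010153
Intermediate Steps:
I(w) = 1
c(R, G) = √2*√G (c(R, G) = √(2*G) = √2*√G)
c(-231, I(13))/(198 - 14127) = (√2*√1)/(198 - 14127) = (√2*1)/(-13929) = √2*(-1/13929) = -√2/13929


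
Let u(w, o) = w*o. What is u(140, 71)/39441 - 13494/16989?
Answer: -121115398/223354383 ≈ -0.54226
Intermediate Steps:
u(w, o) = o*w
u(140, 71)/39441 - 13494/16989 = (71*140)/39441 - 13494/16989 = 9940*(1/39441) - 13494*1/16989 = 9940/39441 - 4498/5663 = -121115398/223354383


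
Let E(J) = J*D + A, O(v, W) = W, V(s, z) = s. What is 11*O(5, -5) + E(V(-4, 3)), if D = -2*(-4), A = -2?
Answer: -89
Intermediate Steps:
D = 8
E(J) = -2 + 8*J (E(J) = J*8 - 2 = 8*J - 2 = -2 + 8*J)
11*O(5, -5) + E(V(-4, 3)) = 11*(-5) + (-2 + 8*(-4)) = -55 + (-2 - 32) = -55 - 34 = -89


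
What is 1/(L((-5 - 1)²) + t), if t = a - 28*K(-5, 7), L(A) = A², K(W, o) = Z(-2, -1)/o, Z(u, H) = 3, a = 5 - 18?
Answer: 1/1271 ≈ 0.00078678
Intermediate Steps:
a = -13
K(W, o) = 3/o
t = -25 (t = -13 - 84/7 = -13 - 28*3/7 = -13 - 12 = -25)
1/(L((-5 - 1)²) + t) = 1/(((-5 - 1)²)² - 25) = 1/(((-6)²)² - 25) = 1/(36² - 25) = 1/(1296 - 25) = 1/1271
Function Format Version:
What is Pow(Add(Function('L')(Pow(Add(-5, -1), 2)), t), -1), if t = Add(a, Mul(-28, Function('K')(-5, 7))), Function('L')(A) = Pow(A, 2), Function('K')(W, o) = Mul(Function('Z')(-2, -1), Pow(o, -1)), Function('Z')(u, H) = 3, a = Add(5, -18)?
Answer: Rational(1, 1271) ≈ 0.00078678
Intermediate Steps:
a = -13
Function('K')(W, o) = Mul(3, Pow(o, -1))
t = -25 (t = Add(-13, Mul(-28, Mul(3, Pow(7, -1)))) = Add(-13, Mul(-28, Mul(3, Rational(1, 7)))) = Add(-13, Mul(-28, Rational(3, 7))) = Add(-13, -12) = -25)
Pow(Add(Function('L')(Pow(Add(-5, -1), 2)), t), -1) = Pow(Add(Pow(Pow(Add(-5, -1), 2), 2), -25), -1) = Pow(Add(Pow(Pow(-6, 2), 2), -25), -1) = Pow(Add(Pow(36, 2), -25), -1) = Pow(Add(1296, -25), -1) = Pow(1271, -1) = Rational(1, 1271)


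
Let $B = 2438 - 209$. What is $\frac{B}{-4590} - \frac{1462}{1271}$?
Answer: $- \frac{3181213}{1944630} \approx -1.6359$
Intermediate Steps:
$B = 2229$
$\frac{B}{-4590} - \frac{1462}{1271} = \frac{2229}{-4590} - \frac{1462}{1271} = 2229 \left(- \frac{1}{4590}\right) - \frac{1462}{1271} = - \frac{743}{1530} - \frac{1462}{1271} = - \frac{3181213}{1944630}$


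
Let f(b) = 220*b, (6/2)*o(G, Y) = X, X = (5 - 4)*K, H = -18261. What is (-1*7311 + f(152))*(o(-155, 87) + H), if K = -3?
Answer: -477167798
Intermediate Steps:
X = -3 (X = (5 - 4)*(-3) = 1*(-3) = -3)
o(G, Y) = -1 (o(G, Y) = (1/3)*(-3) = -1)
(-1*7311 + f(152))*(o(-155, 87) + H) = (-1*7311 + 220*152)*(-1 - 18261) = (-7311 + 33440)*(-18262) = 26129*(-18262) = -477167798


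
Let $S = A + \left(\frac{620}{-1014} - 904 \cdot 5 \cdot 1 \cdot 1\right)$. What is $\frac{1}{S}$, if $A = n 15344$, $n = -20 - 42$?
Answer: $- \frac{507}{484615246} \approx -1.0462 \cdot 10^{-6}$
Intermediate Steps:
$n = -62$ ($n = -20 - 42 = -62$)
$A = -951328$ ($A = \left(-62\right) 15344 = -951328$)
$S = - \frac{484615246}{507}$ ($S = -951328 + \left(\frac{620}{-1014} - 904 \cdot 5 \cdot 1 \cdot 1\right) = -951328 + \left(620 \left(- \frac{1}{1014}\right) - 904 \cdot 5 \cdot 1\right) = -951328 - \frac{2291950}{507} = - \frac{484615246}{507} \approx -9.5585 \cdot 10^{5}$)
$\frac{1}{S} = \frac{1}{- \frac{484615246}{507}} = - \frac{507}{484615246}$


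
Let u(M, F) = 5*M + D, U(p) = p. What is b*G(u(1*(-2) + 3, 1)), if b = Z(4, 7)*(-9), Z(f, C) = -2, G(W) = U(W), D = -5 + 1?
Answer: 18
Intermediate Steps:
D = -4
u(M, F) = -4 + 5*M (u(M, F) = 5*M - 4 = -4 + 5*M)
G(W) = W
b = 18 (b = -2*(-9) = 18)
b*G(u(1*(-2) + 3, 1)) = 18*(-4 + 5*(1*(-2) + 3)) = 18*(-4 + 5*(-2 + 3)) = 18*(-4 + 5*1) = 18*(-4 + 5) = 18*1 = 18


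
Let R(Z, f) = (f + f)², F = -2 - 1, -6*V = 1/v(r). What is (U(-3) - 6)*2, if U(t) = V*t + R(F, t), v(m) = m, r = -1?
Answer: 59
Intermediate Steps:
V = ⅙ (V = -⅙/(-1) = -⅙*(-1) = ⅙ ≈ 0.16667)
F = -3
R(Z, f) = 4*f² (R(Z, f) = (2*f)² = 4*f²)
U(t) = 4*t² + t/6 (U(t) = t/6 + 4*t² = 4*t² + t/6)
(U(-3) - 6)*2 = ((⅙)*(-3)*(1 + 24*(-3)) - 6)*2 = ((⅙)*(-3)*(1 - 72) - 6)*2 = ((⅙)*(-3)*(-71) - 6)*2 = (71/2 - 6)*2 = (59/2)*2 = 59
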